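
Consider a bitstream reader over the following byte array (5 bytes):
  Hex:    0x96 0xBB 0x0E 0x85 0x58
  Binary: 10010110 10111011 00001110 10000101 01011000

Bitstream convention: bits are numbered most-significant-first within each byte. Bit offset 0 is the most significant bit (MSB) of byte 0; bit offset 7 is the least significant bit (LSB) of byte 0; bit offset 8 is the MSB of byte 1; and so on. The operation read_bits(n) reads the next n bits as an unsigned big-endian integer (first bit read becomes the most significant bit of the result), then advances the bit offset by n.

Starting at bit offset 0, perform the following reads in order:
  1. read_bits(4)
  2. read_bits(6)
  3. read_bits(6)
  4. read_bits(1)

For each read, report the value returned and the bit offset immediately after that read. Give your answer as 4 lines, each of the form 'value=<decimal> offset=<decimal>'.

Read 1: bits[0:4] width=4 -> value=9 (bin 1001); offset now 4 = byte 0 bit 4; 36 bits remain
Read 2: bits[4:10] width=6 -> value=26 (bin 011010); offset now 10 = byte 1 bit 2; 30 bits remain
Read 3: bits[10:16] width=6 -> value=59 (bin 111011); offset now 16 = byte 2 bit 0; 24 bits remain
Read 4: bits[16:17] width=1 -> value=0 (bin 0); offset now 17 = byte 2 bit 1; 23 bits remain

Answer: value=9 offset=4
value=26 offset=10
value=59 offset=16
value=0 offset=17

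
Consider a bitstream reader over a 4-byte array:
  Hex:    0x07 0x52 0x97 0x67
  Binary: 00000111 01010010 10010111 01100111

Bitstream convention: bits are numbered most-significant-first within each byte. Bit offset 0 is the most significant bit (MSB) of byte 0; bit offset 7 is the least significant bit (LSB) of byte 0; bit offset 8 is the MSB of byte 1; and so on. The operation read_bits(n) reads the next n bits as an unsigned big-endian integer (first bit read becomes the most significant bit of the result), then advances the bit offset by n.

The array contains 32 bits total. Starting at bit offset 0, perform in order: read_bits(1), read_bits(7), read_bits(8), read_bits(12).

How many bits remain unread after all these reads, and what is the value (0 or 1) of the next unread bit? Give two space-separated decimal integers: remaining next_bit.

Answer: 4 0

Derivation:
Read 1: bits[0:1] width=1 -> value=0 (bin 0); offset now 1 = byte 0 bit 1; 31 bits remain
Read 2: bits[1:8] width=7 -> value=7 (bin 0000111); offset now 8 = byte 1 bit 0; 24 bits remain
Read 3: bits[8:16] width=8 -> value=82 (bin 01010010); offset now 16 = byte 2 bit 0; 16 bits remain
Read 4: bits[16:28] width=12 -> value=2422 (bin 100101110110); offset now 28 = byte 3 bit 4; 4 bits remain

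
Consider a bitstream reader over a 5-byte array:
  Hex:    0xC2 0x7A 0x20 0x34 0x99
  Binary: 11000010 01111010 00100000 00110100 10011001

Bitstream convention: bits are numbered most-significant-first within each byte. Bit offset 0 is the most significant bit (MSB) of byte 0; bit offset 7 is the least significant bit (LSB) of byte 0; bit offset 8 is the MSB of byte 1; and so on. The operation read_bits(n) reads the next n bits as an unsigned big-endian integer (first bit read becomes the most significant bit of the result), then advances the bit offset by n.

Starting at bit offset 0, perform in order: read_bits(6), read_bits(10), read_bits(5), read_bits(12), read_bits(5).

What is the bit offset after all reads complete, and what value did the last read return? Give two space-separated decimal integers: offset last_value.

Read 1: bits[0:6] width=6 -> value=48 (bin 110000); offset now 6 = byte 0 bit 6; 34 bits remain
Read 2: bits[6:16] width=10 -> value=634 (bin 1001111010); offset now 16 = byte 2 bit 0; 24 bits remain
Read 3: bits[16:21] width=5 -> value=4 (bin 00100); offset now 21 = byte 2 bit 5; 19 bits remain
Read 4: bits[21:33] width=12 -> value=105 (bin 000001101001); offset now 33 = byte 4 bit 1; 7 bits remain
Read 5: bits[33:38] width=5 -> value=6 (bin 00110); offset now 38 = byte 4 bit 6; 2 bits remain

Answer: 38 6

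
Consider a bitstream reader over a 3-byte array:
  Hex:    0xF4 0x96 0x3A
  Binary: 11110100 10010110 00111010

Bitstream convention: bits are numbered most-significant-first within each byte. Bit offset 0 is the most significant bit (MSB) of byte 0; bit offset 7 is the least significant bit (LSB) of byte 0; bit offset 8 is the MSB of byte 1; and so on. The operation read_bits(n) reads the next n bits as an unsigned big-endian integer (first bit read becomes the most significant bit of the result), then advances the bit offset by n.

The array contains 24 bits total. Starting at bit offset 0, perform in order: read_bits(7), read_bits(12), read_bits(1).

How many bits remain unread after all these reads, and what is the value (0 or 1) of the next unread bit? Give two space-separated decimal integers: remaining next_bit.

Answer: 4 1

Derivation:
Read 1: bits[0:7] width=7 -> value=122 (bin 1111010); offset now 7 = byte 0 bit 7; 17 bits remain
Read 2: bits[7:19] width=12 -> value=1201 (bin 010010110001); offset now 19 = byte 2 bit 3; 5 bits remain
Read 3: bits[19:20] width=1 -> value=1 (bin 1); offset now 20 = byte 2 bit 4; 4 bits remain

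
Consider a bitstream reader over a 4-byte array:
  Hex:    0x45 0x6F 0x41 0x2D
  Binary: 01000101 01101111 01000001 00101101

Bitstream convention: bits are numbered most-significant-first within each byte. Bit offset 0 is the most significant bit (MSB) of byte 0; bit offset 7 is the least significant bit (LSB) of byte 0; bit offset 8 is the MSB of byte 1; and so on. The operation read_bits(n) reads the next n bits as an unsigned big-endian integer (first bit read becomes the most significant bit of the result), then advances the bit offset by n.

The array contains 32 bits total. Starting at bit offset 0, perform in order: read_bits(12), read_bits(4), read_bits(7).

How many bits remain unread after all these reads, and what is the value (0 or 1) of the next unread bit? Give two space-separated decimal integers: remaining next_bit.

Answer: 9 1

Derivation:
Read 1: bits[0:12] width=12 -> value=1110 (bin 010001010110); offset now 12 = byte 1 bit 4; 20 bits remain
Read 2: bits[12:16] width=4 -> value=15 (bin 1111); offset now 16 = byte 2 bit 0; 16 bits remain
Read 3: bits[16:23] width=7 -> value=32 (bin 0100000); offset now 23 = byte 2 bit 7; 9 bits remain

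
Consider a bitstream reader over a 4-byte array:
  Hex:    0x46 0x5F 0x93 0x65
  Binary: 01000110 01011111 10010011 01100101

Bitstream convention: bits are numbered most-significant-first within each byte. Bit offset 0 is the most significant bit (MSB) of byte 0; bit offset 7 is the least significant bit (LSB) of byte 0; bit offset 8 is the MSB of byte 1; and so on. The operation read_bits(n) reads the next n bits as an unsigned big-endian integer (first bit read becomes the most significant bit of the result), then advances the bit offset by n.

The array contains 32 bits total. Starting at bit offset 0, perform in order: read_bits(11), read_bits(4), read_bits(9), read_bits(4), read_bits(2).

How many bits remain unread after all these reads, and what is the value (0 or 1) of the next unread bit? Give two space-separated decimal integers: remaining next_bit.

Answer: 2 0

Derivation:
Read 1: bits[0:11] width=11 -> value=562 (bin 01000110010); offset now 11 = byte 1 bit 3; 21 bits remain
Read 2: bits[11:15] width=4 -> value=15 (bin 1111); offset now 15 = byte 1 bit 7; 17 bits remain
Read 3: bits[15:24] width=9 -> value=403 (bin 110010011); offset now 24 = byte 3 bit 0; 8 bits remain
Read 4: bits[24:28] width=4 -> value=6 (bin 0110); offset now 28 = byte 3 bit 4; 4 bits remain
Read 5: bits[28:30] width=2 -> value=1 (bin 01); offset now 30 = byte 3 bit 6; 2 bits remain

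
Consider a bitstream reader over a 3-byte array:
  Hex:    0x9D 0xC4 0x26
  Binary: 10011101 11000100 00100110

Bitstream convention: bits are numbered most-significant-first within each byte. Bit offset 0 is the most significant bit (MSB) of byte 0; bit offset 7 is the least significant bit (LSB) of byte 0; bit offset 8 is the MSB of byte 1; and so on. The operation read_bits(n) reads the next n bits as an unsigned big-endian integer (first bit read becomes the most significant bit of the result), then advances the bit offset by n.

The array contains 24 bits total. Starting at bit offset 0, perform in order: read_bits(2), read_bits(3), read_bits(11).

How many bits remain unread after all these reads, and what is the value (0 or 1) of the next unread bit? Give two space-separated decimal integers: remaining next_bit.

Read 1: bits[0:2] width=2 -> value=2 (bin 10); offset now 2 = byte 0 bit 2; 22 bits remain
Read 2: bits[2:5] width=3 -> value=3 (bin 011); offset now 5 = byte 0 bit 5; 19 bits remain
Read 3: bits[5:16] width=11 -> value=1476 (bin 10111000100); offset now 16 = byte 2 bit 0; 8 bits remain

Answer: 8 0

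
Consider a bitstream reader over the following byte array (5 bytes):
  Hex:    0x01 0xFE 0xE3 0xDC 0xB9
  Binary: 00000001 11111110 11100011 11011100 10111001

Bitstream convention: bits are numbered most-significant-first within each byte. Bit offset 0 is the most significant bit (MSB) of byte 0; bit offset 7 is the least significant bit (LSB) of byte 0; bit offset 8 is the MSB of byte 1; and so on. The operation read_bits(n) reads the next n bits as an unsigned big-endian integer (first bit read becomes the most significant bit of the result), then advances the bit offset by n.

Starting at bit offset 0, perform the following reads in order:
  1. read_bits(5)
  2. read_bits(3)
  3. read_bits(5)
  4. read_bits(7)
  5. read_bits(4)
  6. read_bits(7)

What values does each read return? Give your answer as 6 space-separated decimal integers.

Read 1: bits[0:5] width=5 -> value=0 (bin 00000); offset now 5 = byte 0 bit 5; 35 bits remain
Read 2: bits[5:8] width=3 -> value=1 (bin 001); offset now 8 = byte 1 bit 0; 32 bits remain
Read 3: bits[8:13] width=5 -> value=31 (bin 11111); offset now 13 = byte 1 bit 5; 27 bits remain
Read 4: bits[13:20] width=7 -> value=110 (bin 1101110); offset now 20 = byte 2 bit 4; 20 bits remain
Read 5: bits[20:24] width=4 -> value=3 (bin 0011); offset now 24 = byte 3 bit 0; 16 bits remain
Read 6: bits[24:31] width=7 -> value=110 (bin 1101110); offset now 31 = byte 3 bit 7; 9 bits remain

Answer: 0 1 31 110 3 110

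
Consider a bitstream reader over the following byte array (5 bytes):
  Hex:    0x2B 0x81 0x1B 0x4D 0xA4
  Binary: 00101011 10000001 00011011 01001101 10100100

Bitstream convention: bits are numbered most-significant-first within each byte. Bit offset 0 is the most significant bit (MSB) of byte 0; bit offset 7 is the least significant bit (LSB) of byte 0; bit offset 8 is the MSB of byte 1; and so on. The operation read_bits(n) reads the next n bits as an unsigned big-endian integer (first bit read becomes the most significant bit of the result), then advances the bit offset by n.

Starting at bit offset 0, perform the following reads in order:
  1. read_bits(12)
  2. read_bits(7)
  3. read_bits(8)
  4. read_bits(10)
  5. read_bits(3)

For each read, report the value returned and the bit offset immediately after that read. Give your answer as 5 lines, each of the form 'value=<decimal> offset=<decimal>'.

Answer: value=696 offset=12
value=8 offset=19
value=218 offset=27
value=436 offset=37
value=4 offset=40

Derivation:
Read 1: bits[0:12] width=12 -> value=696 (bin 001010111000); offset now 12 = byte 1 bit 4; 28 bits remain
Read 2: bits[12:19] width=7 -> value=8 (bin 0001000); offset now 19 = byte 2 bit 3; 21 bits remain
Read 3: bits[19:27] width=8 -> value=218 (bin 11011010); offset now 27 = byte 3 bit 3; 13 bits remain
Read 4: bits[27:37] width=10 -> value=436 (bin 0110110100); offset now 37 = byte 4 bit 5; 3 bits remain
Read 5: bits[37:40] width=3 -> value=4 (bin 100); offset now 40 = byte 5 bit 0; 0 bits remain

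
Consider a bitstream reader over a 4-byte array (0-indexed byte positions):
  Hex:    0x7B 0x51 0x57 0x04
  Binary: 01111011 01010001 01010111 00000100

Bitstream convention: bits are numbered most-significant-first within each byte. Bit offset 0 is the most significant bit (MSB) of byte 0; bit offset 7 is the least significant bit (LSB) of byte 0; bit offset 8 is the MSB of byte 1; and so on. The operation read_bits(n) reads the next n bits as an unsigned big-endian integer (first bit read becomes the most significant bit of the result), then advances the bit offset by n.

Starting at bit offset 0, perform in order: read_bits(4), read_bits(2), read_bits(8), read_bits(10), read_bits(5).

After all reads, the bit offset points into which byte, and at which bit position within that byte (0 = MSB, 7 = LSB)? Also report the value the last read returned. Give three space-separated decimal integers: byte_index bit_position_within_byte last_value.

Read 1: bits[0:4] width=4 -> value=7 (bin 0111); offset now 4 = byte 0 bit 4; 28 bits remain
Read 2: bits[4:6] width=2 -> value=2 (bin 10); offset now 6 = byte 0 bit 6; 26 bits remain
Read 3: bits[6:14] width=8 -> value=212 (bin 11010100); offset now 14 = byte 1 bit 6; 18 bits remain
Read 4: bits[14:24] width=10 -> value=343 (bin 0101010111); offset now 24 = byte 3 bit 0; 8 bits remain
Read 5: bits[24:29] width=5 -> value=0 (bin 00000); offset now 29 = byte 3 bit 5; 3 bits remain

Answer: 3 5 0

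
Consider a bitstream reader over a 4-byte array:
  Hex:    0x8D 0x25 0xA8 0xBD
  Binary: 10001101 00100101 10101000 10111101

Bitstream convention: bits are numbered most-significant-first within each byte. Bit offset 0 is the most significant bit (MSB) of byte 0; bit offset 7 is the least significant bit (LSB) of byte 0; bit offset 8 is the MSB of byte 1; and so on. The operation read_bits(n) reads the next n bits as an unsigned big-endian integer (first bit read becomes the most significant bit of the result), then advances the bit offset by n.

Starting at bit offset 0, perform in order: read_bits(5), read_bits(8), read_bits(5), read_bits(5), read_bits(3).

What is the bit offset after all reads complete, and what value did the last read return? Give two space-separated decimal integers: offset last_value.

Answer: 26 2

Derivation:
Read 1: bits[0:5] width=5 -> value=17 (bin 10001); offset now 5 = byte 0 bit 5; 27 bits remain
Read 2: bits[5:13] width=8 -> value=164 (bin 10100100); offset now 13 = byte 1 bit 5; 19 bits remain
Read 3: bits[13:18] width=5 -> value=22 (bin 10110); offset now 18 = byte 2 bit 2; 14 bits remain
Read 4: bits[18:23] width=5 -> value=20 (bin 10100); offset now 23 = byte 2 bit 7; 9 bits remain
Read 5: bits[23:26] width=3 -> value=2 (bin 010); offset now 26 = byte 3 bit 2; 6 bits remain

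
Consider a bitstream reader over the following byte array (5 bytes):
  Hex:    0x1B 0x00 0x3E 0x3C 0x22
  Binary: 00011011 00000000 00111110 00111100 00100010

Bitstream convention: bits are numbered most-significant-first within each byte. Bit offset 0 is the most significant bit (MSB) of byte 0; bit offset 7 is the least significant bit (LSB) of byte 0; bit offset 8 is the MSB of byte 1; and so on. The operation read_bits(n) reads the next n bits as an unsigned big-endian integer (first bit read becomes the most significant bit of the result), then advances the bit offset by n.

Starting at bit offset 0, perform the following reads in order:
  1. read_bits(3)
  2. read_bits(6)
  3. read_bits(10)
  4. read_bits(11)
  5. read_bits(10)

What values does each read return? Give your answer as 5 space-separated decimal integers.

Read 1: bits[0:3] width=3 -> value=0 (bin 000); offset now 3 = byte 0 bit 3; 37 bits remain
Read 2: bits[3:9] width=6 -> value=54 (bin 110110); offset now 9 = byte 1 bit 1; 31 bits remain
Read 3: bits[9:19] width=10 -> value=1 (bin 0000000001); offset now 19 = byte 2 bit 3; 21 bits remain
Read 4: bits[19:30] width=11 -> value=1935 (bin 11110001111); offset now 30 = byte 3 bit 6; 10 bits remain
Read 5: bits[30:40] width=10 -> value=34 (bin 0000100010); offset now 40 = byte 5 bit 0; 0 bits remain

Answer: 0 54 1 1935 34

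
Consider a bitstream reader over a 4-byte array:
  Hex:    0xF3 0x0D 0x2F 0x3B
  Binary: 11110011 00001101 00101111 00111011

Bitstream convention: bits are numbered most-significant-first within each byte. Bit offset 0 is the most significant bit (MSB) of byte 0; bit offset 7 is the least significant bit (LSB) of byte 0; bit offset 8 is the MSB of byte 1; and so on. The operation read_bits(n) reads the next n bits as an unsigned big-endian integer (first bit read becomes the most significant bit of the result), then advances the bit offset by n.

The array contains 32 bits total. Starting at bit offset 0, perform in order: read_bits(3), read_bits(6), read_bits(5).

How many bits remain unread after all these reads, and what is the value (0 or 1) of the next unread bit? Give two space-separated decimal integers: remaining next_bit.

Answer: 18 0

Derivation:
Read 1: bits[0:3] width=3 -> value=7 (bin 111); offset now 3 = byte 0 bit 3; 29 bits remain
Read 2: bits[3:9] width=6 -> value=38 (bin 100110); offset now 9 = byte 1 bit 1; 23 bits remain
Read 3: bits[9:14] width=5 -> value=3 (bin 00011); offset now 14 = byte 1 bit 6; 18 bits remain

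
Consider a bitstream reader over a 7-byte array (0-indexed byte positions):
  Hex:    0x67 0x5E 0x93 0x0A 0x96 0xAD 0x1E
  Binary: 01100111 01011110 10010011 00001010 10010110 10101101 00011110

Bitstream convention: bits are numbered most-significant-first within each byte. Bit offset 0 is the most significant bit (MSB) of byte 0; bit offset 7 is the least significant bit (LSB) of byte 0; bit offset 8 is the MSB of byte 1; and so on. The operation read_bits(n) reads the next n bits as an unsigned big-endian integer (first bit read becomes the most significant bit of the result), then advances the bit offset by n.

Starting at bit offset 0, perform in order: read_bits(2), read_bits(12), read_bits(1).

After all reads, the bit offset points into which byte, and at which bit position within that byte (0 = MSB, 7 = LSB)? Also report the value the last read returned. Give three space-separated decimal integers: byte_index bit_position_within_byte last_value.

Read 1: bits[0:2] width=2 -> value=1 (bin 01); offset now 2 = byte 0 bit 2; 54 bits remain
Read 2: bits[2:14] width=12 -> value=2519 (bin 100111010111); offset now 14 = byte 1 bit 6; 42 bits remain
Read 3: bits[14:15] width=1 -> value=1 (bin 1); offset now 15 = byte 1 bit 7; 41 bits remain

Answer: 1 7 1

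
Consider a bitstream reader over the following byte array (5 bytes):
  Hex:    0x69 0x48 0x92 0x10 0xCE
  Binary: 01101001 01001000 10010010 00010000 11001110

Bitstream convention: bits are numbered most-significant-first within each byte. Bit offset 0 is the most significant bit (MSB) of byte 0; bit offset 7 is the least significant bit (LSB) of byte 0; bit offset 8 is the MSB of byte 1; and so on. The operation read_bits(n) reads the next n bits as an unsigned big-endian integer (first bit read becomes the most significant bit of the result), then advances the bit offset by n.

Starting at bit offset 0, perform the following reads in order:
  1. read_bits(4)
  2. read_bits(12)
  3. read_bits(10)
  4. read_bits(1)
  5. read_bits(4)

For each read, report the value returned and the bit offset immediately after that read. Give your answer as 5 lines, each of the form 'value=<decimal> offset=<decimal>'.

Answer: value=6 offset=4
value=2376 offset=16
value=584 offset=26
value=0 offset=27
value=8 offset=31

Derivation:
Read 1: bits[0:4] width=4 -> value=6 (bin 0110); offset now 4 = byte 0 bit 4; 36 bits remain
Read 2: bits[4:16] width=12 -> value=2376 (bin 100101001000); offset now 16 = byte 2 bit 0; 24 bits remain
Read 3: bits[16:26] width=10 -> value=584 (bin 1001001000); offset now 26 = byte 3 bit 2; 14 bits remain
Read 4: bits[26:27] width=1 -> value=0 (bin 0); offset now 27 = byte 3 bit 3; 13 bits remain
Read 5: bits[27:31] width=4 -> value=8 (bin 1000); offset now 31 = byte 3 bit 7; 9 bits remain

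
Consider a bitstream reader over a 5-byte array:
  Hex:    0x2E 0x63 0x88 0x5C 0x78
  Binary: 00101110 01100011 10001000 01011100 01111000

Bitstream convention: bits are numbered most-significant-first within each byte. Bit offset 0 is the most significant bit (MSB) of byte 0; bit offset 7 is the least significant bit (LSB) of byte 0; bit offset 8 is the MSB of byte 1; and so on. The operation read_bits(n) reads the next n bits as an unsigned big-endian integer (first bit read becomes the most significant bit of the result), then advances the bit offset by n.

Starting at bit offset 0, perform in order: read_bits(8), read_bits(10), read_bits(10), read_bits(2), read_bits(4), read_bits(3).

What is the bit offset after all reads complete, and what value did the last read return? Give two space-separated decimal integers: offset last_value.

Read 1: bits[0:8] width=8 -> value=46 (bin 00101110); offset now 8 = byte 1 bit 0; 32 bits remain
Read 2: bits[8:18] width=10 -> value=398 (bin 0110001110); offset now 18 = byte 2 bit 2; 22 bits remain
Read 3: bits[18:28] width=10 -> value=133 (bin 0010000101); offset now 28 = byte 3 bit 4; 12 bits remain
Read 4: bits[28:30] width=2 -> value=3 (bin 11); offset now 30 = byte 3 bit 6; 10 bits remain
Read 5: bits[30:34] width=4 -> value=1 (bin 0001); offset now 34 = byte 4 bit 2; 6 bits remain
Read 6: bits[34:37] width=3 -> value=7 (bin 111); offset now 37 = byte 4 bit 5; 3 bits remain

Answer: 37 7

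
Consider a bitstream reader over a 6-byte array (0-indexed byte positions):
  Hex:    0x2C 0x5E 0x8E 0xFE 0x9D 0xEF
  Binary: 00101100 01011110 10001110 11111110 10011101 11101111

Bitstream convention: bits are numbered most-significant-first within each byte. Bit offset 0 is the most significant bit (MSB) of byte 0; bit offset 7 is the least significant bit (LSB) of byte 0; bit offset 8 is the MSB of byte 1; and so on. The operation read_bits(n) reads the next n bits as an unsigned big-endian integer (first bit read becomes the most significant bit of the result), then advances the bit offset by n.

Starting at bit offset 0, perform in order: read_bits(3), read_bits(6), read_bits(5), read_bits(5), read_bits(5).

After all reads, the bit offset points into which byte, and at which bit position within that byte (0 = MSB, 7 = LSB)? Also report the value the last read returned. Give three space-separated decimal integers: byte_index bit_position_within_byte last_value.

Answer: 3 0 14

Derivation:
Read 1: bits[0:3] width=3 -> value=1 (bin 001); offset now 3 = byte 0 bit 3; 45 bits remain
Read 2: bits[3:9] width=6 -> value=24 (bin 011000); offset now 9 = byte 1 bit 1; 39 bits remain
Read 3: bits[9:14] width=5 -> value=23 (bin 10111); offset now 14 = byte 1 bit 6; 34 bits remain
Read 4: bits[14:19] width=5 -> value=20 (bin 10100); offset now 19 = byte 2 bit 3; 29 bits remain
Read 5: bits[19:24] width=5 -> value=14 (bin 01110); offset now 24 = byte 3 bit 0; 24 bits remain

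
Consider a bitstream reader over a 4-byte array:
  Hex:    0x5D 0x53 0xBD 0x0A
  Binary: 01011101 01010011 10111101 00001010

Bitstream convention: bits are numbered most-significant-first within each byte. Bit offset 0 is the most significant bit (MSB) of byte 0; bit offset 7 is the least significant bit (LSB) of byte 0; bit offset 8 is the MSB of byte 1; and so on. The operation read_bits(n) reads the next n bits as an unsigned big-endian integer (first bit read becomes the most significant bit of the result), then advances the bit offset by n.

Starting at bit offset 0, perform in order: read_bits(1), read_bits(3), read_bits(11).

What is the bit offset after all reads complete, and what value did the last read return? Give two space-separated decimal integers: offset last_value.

Answer: 15 1705

Derivation:
Read 1: bits[0:1] width=1 -> value=0 (bin 0); offset now 1 = byte 0 bit 1; 31 bits remain
Read 2: bits[1:4] width=3 -> value=5 (bin 101); offset now 4 = byte 0 bit 4; 28 bits remain
Read 3: bits[4:15] width=11 -> value=1705 (bin 11010101001); offset now 15 = byte 1 bit 7; 17 bits remain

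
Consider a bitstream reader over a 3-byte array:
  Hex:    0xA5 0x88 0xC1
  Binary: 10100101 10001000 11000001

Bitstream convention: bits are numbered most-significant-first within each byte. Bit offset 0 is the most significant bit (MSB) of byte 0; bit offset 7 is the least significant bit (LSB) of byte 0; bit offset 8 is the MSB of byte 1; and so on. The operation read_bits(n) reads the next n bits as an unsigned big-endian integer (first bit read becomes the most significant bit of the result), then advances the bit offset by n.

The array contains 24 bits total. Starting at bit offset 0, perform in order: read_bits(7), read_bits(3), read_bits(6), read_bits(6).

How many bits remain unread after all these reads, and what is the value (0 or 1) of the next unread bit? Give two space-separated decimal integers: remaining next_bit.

Answer: 2 0

Derivation:
Read 1: bits[0:7] width=7 -> value=82 (bin 1010010); offset now 7 = byte 0 bit 7; 17 bits remain
Read 2: bits[7:10] width=3 -> value=6 (bin 110); offset now 10 = byte 1 bit 2; 14 bits remain
Read 3: bits[10:16] width=6 -> value=8 (bin 001000); offset now 16 = byte 2 bit 0; 8 bits remain
Read 4: bits[16:22] width=6 -> value=48 (bin 110000); offset now 22 = byte 2 bit 6; 2 bits remain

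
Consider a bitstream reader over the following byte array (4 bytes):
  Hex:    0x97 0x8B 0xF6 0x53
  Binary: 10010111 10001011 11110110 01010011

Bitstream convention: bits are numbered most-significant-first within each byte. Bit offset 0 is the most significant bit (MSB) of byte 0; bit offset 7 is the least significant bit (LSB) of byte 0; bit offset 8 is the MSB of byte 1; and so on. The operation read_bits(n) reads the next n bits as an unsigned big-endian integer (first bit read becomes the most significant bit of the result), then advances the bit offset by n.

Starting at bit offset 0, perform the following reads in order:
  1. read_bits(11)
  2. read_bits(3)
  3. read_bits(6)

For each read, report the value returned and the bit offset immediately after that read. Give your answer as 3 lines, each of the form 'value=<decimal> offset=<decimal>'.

Read 1: bits[0:11] width=11 -> value=1212 (bin 10010111100); offset now 11 = byte 1 bit 3; 21 bits remain
Read 2: bits[11:14] width=3 -> value=2 (bin 010); offset now 14 = byte 1 bit 6; 18 bits remain
Read 3: bits[14:20] width=6 -> value=63 (bin 111111); offset now 20 = byte 2 bit 4; 12 bits remain

Answer: value=1212 offset=11
value=2 offset=14
value=63 offset=20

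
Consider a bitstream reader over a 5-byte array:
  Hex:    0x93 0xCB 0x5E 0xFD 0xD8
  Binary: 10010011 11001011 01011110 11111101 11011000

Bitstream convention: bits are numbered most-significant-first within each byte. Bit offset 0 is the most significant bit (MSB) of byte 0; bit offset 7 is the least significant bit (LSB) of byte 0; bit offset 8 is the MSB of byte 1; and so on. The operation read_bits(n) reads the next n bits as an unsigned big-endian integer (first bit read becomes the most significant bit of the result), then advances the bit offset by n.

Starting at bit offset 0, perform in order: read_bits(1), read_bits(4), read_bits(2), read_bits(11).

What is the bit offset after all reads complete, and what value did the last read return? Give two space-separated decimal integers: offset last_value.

Answer: 18 1837

Derivation:
Read 1: bits[0:1] width=1 -> value=1 (bin 1); offset now 1 = byte 0 bit 1; 39 bits remain
Read 2: bits[1:5] width=4 -> value=2 (bin 0010); offset now 5 = byte 0 bit 5; 35 bits remain
Read 3: bits[5:7] width=2 -> value=1 (bin 01); offset now 7 = byte 0 bit 7; 33 bits remain
Read 4: bits[7:18] width=11 -> value=1837 (bin 11100101101); offset now 18 = byte 2 bit 2; 22 bits remain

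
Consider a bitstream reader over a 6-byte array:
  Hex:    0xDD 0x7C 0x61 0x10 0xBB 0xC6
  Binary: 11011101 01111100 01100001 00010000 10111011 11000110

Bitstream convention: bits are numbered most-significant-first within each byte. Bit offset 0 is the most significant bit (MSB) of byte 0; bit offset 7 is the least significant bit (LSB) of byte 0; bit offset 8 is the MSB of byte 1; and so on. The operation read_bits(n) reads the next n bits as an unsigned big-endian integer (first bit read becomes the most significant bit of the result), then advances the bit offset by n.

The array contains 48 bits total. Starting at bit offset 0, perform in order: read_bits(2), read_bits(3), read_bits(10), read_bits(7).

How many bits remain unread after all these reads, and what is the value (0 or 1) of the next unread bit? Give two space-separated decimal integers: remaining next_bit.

Answer: 26 0

Derivation:
Read 1: bits[0:2] width=2 -> value=3 (bin 11); offset now 2 = byte 0 bit 2; 46 bits remain
Read 2: bits[2:5] width=3 -> value=3 (bin 011); offset now 5 = byte 0 bit 5; 43 bits remain
Read 3: bits[5:15] width=10 -> value=702 (bin 1010111110); offset now 15 = byte 1 bit 7; 33 bits remain
Read 4: bits[15:22] width=7 -> value=24 (bin 0011000); offset now 22 = byte 2 bit 6; 26 bits remain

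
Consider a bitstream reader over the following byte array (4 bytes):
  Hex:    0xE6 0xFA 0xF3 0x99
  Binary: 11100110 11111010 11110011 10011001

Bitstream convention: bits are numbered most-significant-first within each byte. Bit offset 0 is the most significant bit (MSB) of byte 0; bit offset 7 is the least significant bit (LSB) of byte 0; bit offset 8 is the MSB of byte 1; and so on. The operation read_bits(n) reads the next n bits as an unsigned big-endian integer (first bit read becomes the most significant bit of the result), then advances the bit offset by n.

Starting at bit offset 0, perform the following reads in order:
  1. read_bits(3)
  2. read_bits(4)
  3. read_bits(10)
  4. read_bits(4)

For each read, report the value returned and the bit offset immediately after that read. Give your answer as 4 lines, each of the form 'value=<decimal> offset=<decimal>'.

Answer: value=7 offset=3
value=3 offset=7
value=501 offset=17
value=14 offset=21

Derivation:
Read 1: bits[0:3] width=3 -> value=7 (bin 111); offset now 3 = byte 0 bit 3; 29 bits remain
Read 2: bits[3:7] width=4 -> value=3 (bin 0011); offset now 7 = byte 0 bit 7; 25 bits remain
Read 3: bits[7:17] width=10 -> value=501 (bin 0111110101); offset now 17 = byte 2 bit 1; 15 bits remain
Read 4: bits[17:21] width=4 -> value=14 (bin 1110); offset now 21 = byte 2 bit 5; 11 bits remain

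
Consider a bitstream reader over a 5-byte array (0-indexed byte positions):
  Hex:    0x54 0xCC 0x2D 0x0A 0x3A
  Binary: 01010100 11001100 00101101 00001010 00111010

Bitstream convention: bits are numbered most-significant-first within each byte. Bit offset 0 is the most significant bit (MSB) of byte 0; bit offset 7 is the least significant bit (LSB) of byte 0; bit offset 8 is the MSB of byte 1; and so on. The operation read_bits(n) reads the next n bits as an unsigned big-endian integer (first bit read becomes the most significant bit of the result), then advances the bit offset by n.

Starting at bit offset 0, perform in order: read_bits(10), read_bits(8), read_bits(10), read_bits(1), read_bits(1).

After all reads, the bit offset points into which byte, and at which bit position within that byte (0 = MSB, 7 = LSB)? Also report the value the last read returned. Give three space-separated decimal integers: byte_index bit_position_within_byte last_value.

Answer: 3 6 0

Derivation:
Read 1: bits[0:10] width=10 -> value=339 (bin 0101010011); offset now 10 = byte 1 bit 2; 30 bits remain
Read 2: bits[10:18] width=8 -> value=48 (bin 00110000); offset now 18 = byte 2 bit 2; 22 bits remain
Read 3: bits[18:28] width=10 -> value=720 (bin 1011010000); offset now 28 = byte 3 bit 4; 12 bits remain
Read 4: bits[28:29] width=1 -> value=1 (bin 1); offset now 29 = byte 3 bit 5; 11 bits remain
Read 5: bits[29:30] width=1 -> value=0 (bin 0); offset now 30 = byte 3 bit 6; 10 bits remain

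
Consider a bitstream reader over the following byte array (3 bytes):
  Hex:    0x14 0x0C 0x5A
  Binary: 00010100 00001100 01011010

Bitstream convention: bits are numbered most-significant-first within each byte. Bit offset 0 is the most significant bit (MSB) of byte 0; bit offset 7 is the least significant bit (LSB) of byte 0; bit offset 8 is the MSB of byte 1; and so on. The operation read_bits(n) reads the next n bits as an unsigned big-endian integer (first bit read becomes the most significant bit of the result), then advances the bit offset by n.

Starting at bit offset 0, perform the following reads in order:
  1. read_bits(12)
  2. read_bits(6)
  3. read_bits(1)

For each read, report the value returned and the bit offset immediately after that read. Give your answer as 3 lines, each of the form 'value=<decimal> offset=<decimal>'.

Answer: value=320 offset=12
value=49 offset=18
value=0 offset=19

Derivation:
Read 1: bits[0:12] width=12 -> value=320 (bin 000101000000); offset now 12 = byte 1 bit 4; 12 bits remain
Read 2: bits[12:18] width=6 -> value=49 (bin 110001); offset now 18 = byte 2 bit 2; 6 bits remain
Read 3: bits[18:19] width=1 -> value=0 (bin 0); offset now 19 = byte 2 bit 3; 5 bits remain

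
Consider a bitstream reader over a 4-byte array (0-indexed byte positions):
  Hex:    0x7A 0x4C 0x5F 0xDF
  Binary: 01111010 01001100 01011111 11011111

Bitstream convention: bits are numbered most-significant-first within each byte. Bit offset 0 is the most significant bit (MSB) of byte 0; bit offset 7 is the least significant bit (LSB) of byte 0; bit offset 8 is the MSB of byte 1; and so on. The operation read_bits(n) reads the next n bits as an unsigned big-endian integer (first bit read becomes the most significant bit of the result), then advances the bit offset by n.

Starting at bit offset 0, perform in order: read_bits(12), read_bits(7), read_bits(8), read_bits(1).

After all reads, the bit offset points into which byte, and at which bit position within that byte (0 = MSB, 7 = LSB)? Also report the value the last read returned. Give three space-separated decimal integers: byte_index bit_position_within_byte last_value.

Read 1: bits[0:12] width=12 -> value=1956 (bin 011110100100); offset now 12 = byte 1 bit 4; 20 bits remain
Read 2: bits[12:19] width=7 -> value=98 (bin 1100010); offset now 19 = byte 2 bit 3; 13 bits remain
Read 3: bits[19:27] width=8 -> value=254 (bin 11111110); offset now 27 = byte 3 bit 3; 5 bits remain
Read 4: bits[27:28] width=1 -> value=1 (bin 1); offset now 28 = byte 3 bit 4; 4 bits remain

Answer: 3 4 1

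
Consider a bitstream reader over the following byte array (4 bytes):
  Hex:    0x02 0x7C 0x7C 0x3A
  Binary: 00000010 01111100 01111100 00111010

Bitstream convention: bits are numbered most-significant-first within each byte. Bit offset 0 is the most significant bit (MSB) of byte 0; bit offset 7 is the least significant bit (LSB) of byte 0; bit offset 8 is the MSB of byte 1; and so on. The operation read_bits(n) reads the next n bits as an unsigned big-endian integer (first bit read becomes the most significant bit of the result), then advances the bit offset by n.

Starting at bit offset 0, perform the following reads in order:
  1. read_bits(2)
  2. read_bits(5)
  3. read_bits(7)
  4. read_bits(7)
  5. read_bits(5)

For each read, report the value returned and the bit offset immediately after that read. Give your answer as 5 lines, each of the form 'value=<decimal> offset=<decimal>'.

Read 1: bits[0:2] width=2 -> value=0 (bin 00); offset now 2 = byte 0 bit 2; 30 bits remain
Read 2: bits[2:7] width=5 -> value=1 (bin 00001); offset now 7 = byte 0 bit 7; 25 bits remain
Read 3: bits[7:14] width=7 -> value=31 (bin 0011111); offset now 14 = byte 1 bit 6; 18 bits remain
Read 4: bits[14:21] width=7 -> value=15 (bin 0001111); offset now 21 = byte 2 bit 5; 11 bits remain
Read 5: bits[21:26] width=5 -> value=16 (bin 10000); offset now 26 = byte 3 bit 2; 6 bits remain

Answer: value=0 offset=2
value=1 offset=7
value=31 offset=14
value=15 offset=21
value=16 offset=26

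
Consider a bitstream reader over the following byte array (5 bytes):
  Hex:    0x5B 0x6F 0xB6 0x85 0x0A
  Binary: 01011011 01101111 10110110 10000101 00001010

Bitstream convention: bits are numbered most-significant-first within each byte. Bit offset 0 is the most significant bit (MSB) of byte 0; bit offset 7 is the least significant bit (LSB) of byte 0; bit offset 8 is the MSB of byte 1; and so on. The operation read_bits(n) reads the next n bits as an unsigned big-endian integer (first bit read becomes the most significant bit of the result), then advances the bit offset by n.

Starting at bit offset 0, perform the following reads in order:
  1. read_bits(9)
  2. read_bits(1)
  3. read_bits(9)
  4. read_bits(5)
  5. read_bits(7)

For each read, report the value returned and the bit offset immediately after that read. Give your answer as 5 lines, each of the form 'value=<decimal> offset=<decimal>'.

Answer: value=182 offset=9
value=1 offset=10
value=381 offset=19
value=22 offset=24
value=66 offset=31

Derivation:
Read 1: bits[0:9] width=9 -> value=182 (bin 010110110); offset now 9 = byte 1 bit 1; 31 bits remain
Read 2: bits[9:10] width=1 -> value=1 (bin 1); offset now 10 = byte 1 bit 2; 30 bits remain
Read 3: bits[10:19] width=9 -> value=381 (bin 101111101); offset now 19 = byte 2 bit 3; 21 bits remain
Read 4: bits[19:24] width=5 -> value=22 (bin 10110); offset now 24 = byte 3 bit 0; 16 bits remain
Read 5: bits[24:31] width=7 -> value=66 (bin 1000010); offset now 31 = byte 3 bit 7; 9 bits remain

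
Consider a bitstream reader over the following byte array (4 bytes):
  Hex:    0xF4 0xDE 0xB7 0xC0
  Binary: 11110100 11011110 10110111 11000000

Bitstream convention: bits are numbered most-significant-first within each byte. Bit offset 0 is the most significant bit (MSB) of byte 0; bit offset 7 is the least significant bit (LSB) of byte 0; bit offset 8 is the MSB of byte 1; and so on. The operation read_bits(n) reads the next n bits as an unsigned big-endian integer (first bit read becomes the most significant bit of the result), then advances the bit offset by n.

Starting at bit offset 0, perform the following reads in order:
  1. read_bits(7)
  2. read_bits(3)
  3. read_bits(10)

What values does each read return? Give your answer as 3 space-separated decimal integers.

Answer: 122 3 491

Derivation:
Read 1: bits[0:7] width=7 -> value=122 (bin 1111010); offset now 7 = byte 0 bit 7; 25 bits remain
Read 2: bits[7:10] width=3 -> value=3 (bin 011); offset now 10 = byte 1 bit 2; 22 bits remain
Read 3: bits[10:20] width=10 -> value=491 (bin 0111101011); offset now 20 = byte 2 bit 4; 12 bits remain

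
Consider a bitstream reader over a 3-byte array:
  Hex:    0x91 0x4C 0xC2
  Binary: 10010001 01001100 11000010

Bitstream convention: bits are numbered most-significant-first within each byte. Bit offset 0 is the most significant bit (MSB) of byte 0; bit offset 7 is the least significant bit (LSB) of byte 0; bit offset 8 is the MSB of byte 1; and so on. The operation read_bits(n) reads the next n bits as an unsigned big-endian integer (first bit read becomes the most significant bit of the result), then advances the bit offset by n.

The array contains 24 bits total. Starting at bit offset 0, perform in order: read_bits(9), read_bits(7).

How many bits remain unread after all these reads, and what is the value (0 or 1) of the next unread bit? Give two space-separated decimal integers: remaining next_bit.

Read 1: bits[0:9] width=9 -> value=290 (bin 100100010); offset now 9 = byte 1 bit 1; 15 bits remain
Read 2: bits[9:16] width=7 -> value=76 (bin 1001100); offset now 16 = byte 2 bit 0; 8 bits remain

Answer: 8 1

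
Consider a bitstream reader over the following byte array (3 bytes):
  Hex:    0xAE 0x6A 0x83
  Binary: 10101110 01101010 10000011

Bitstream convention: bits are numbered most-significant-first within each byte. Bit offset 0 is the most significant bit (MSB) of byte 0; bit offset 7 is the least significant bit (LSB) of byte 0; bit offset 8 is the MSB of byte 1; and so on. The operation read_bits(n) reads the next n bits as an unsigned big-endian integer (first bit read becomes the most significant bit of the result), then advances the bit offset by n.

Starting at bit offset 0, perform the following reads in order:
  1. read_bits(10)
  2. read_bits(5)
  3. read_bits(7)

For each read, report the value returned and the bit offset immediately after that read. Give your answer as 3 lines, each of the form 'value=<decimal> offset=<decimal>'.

Read 1: bits[0:10] width=10 -> value=697 (bin 1010111001); offset now 10 = byte 1 bit 2; 14 bits remain
Read 2: bits[10:15] width=5 -> value=21 (bin 10101); offset now 15 = byte 1 bit 7; 9 bits remain
Read 3: bits[15:22] width=7 -> value=32 (bin 0100000); offset now 22 = byte 2 bit 6; 2 bits remain

Answer: value=697 offset=10
value=21 offset=15
value=32 offset=22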